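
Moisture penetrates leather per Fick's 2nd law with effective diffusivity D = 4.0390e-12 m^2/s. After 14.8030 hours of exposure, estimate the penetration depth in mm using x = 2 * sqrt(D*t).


t = 14.8030 hr * 3600 = 53290.8000 s
D * t = 4.0390e-12 * 53290.8000 = 2.1524e-07
x = 2 * sqrt(D*t) = 2 * sqrt(2.1524e-07) = 9.2788e-04 m = 0.9279 mm


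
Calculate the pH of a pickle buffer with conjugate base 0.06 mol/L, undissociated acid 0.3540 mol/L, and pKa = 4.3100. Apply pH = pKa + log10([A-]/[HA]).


ratio = [A-] / [HA] = 0.06 / 0.3540 = 0.1695
log10(ratio) = -0.7709
pH = pKa + log10(ratio) = 4.3100 - 0.7709 = 3.5391


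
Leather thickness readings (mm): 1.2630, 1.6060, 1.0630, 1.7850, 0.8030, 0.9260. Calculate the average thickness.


Formula: Average = sum / n
Substituting: Average = 7.4460 / 6
Result: 1.2410 mm


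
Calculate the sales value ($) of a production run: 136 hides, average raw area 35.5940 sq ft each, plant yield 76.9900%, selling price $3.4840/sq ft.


Raw_total = N * avg_area = 136 * 35.5940 = 4840.7840 sq ft
Finished = Raw_total * yield / 100 = 4840.7840 * 76.9900 / 100 = 3726.9196 sq ft
Value = Finished * price = 3726.9196 * 3.4840 = 12984.5879 $


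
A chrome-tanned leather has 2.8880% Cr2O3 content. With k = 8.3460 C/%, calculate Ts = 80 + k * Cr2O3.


Formula: Ts = 80 + k * Cr2O3
Substituting: Ts = 80 + 8.3460 * 2.8880
Result: 104.1032 C


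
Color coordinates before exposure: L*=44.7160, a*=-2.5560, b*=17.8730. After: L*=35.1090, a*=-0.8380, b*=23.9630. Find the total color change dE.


dL = -9.6070, da = 1.7180, db = 6.0900
dE = sqrt((-9.6070)^2 + 1.7180^2 + 6.0900^2) = 11.5037


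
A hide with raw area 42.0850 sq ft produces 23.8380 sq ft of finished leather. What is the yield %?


Formula: Yield = finished / raw * 100
Substituting: Yield = 23.8380 / 42.0850 * 100
Result: 56.6425 %


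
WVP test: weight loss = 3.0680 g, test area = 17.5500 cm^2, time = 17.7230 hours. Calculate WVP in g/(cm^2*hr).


Formula: WVP = loss / (area * time)
Substituting: WVP = 3.0680 / (17.5500 * 17.7230)
Result: 0.00986373 g/(cm^2*hr)


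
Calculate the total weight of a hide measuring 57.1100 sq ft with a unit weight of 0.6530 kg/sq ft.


Formula: Weight = area * weight_per_sqft
Substituting: Weight = 57.1100 * 0.6530
Result: 37.2928 kg


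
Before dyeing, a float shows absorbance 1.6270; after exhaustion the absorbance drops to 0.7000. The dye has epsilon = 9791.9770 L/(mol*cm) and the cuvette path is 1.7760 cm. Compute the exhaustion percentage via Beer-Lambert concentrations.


c_initial = A_i / (epsilon * l) = 1.6270 / (9791.9770 * 1.7760) = 9.3557e-05 mol/L
c_final = A_f / (epsilon * l) = 0.7000 / (9791.9770 * 1.7760) = 4.0252e-05 mol/L
Exhaustion = (c_initial - c_final) / c_initial * 100 = (9.3557e-05 - 4.0252e-05) / 9.3557e-05 * 100 = 56.9760 %


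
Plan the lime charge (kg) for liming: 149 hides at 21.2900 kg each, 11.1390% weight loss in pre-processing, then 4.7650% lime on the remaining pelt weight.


Total_raw = N * avg_wt = 149 * 21.2900 = 3172.2100 kg
Substrate = Total_raw * (1 - loss/100) = 3172.2100 * (1 - 11.1390/100) = 2818.8575 kg
Lime = Substrate * pct / 100 = 2818.8575 * 4.7650 / 100 = 134.3186 kg


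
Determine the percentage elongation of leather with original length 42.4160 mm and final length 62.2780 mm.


Formula: Elongation = (Lf - L0) / L0 * 100
Substituting: Elongation = (62.2780 - 42.4160) / 42.4160 * 100
Result: 46.8267 %


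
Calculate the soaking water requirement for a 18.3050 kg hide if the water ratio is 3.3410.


Formula: Water = hide_weight * ratio
Substituting: Water = 18.3050 * 3.3410
Result: 61.1570 kg


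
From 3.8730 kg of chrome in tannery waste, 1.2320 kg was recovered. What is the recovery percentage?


Formula: Recovery = recovered / input * 100
Substituting: Recovery = 1.2320 / 3.8730 * 100
Result: 31.8100 %


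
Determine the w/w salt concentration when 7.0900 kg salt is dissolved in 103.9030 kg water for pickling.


Formula: Conc = salt / (water + salt) * 100
Substituting: Conc = 7.0900 / (103.9030 + 7.0900) * 100
Result: 6.3878 %


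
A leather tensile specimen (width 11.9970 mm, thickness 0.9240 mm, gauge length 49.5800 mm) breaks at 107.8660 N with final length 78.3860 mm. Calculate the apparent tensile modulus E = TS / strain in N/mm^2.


TS = F / (w * t) = 107.8660 / (11.9970 * 0.9240) = 9.7306 N/mm^2
strain = (Lf - L0) / L0 = (78.3860 - 49.5800) / 49.5800 = 0.5810
E = TS / strain = 9.7306 / 0.5810 = 16.7480 N/mm^2


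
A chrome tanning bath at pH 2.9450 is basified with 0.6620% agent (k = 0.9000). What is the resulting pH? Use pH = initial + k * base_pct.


Formula: pH_final = pH_initial + k * base_pct
Substituting: pH_final = 2.9450 + 0.9000 * 0.6620
Result: 3.5408


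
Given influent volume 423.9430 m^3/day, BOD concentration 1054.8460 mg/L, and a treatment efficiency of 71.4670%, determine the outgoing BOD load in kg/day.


Load_in = volume * conc / 1000 = 423.9430 * 1054.8460 / 1000 = 447.1946 kg/day
Removed = Load_in * eff / 100 = 447.1946 * 71.4670 / 100 = 319.5965 kg/day
Load_out = Load_in - Removed = 447.1946 - 319.5965 = 127.5980 kg/day


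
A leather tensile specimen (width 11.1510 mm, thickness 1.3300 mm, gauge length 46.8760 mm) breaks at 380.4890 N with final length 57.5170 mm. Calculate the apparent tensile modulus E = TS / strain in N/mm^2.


TS = F / (w * t) = 380.4890 / (11.1510 * 1.3300) = 25.6553 N/mm^2
strain = (Lf - L0) / L0 = (57.5170 - 46.8760) / 46.8760 = 0.2270
E = TS / strain = 25.6553 / 0.2270 = 113.0173 N/mm^2


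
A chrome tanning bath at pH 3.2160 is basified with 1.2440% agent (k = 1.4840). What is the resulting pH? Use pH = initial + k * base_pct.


Formula: pH_final = pH_initial + k * base_pct
Substituting: pH_final = 3.2160 + 1.4840 * 1.2440
Result: 5.0621


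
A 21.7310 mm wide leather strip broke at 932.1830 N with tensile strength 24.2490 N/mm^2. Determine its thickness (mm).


Formula: t = F / (TS * w)
Substituting: t = 932.1830 / (24.2490 * 21.7310)
Result: 1.7690 mm


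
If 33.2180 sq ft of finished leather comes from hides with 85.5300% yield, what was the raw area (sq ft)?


Formula: raw = finished * 100 / yield
Substituting: raw = 33.2180 * 100 / 85.5300
Result: 38.8378 sq ft


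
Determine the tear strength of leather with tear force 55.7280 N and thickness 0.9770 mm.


Formula: Tear strength = force / thickness
Substituting: Tear strength = 55.7280 / 0.9770
Result: 57.0399 N/mm


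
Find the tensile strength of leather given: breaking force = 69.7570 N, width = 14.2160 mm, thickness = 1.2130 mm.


Formula: TS = force / (width * thickness)
Substituting: TS = 69.7570 / (14.2160 * 1.2130)
Result: 4.0453 N/mm^2


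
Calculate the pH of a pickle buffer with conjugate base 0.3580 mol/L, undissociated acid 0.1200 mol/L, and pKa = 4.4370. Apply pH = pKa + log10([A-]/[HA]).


ratio = [A-] / [HA] = 0.3580 / 0.1200 = 2.9833
log10(ratio) = 0.4747
pH = pKa + log10(ratio) = 4.4370 + 0.4747 = 4.9117


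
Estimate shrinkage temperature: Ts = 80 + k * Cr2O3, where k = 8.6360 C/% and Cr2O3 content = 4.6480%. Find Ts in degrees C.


Formula: Ts = 80 + k * Cr2O3
Substituting: Ts = 80 + 8.6360 * 4.6480
Result: 120.1401 C


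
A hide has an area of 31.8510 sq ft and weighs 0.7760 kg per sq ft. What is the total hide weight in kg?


Formula: Weight = area * weight_per_sqft
Substituting: Weight = 31.8510 * 0.7760
Result: 24.7164 kg


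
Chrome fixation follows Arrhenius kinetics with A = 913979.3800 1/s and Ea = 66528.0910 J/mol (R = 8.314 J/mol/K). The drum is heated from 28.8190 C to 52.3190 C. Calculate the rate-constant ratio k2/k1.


T1 = 28.8190 + 273.15 = 301.9690 K; T2 = 52.3190 + 273.15 = 325.4690 K
k1 = A * exp(-Ea/(R*T1)) = 913979.3800 * exp(-66528.0910/(8.314*301.9690)) = 2.8345e-06 1/s
k2 = A * exp(-Ea/(R*T2)) = 913979.3800 * exp(-66528.0910/(8.314*325.4690)) = 1.9206e-05 1/s
k2/k1 = 1.9206e-05 / 2.8345e-06 = 6.7756


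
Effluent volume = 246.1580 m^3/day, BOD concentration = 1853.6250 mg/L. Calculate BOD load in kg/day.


Formula: BOD_load = volume * conc / 1000
Substituting: BOD_load = 246.1580 * 1853.6250 / 1000
Result: 456.2846 kg/day


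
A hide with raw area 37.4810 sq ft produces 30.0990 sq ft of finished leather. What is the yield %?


Formula: Yield = finished / raw * 100
Substituting: Yield = 30.0990 / 37.4810 * 100
Result: 80.3047 %


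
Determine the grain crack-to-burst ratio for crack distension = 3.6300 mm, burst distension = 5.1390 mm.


Formula: Ratio = crack / burst
Substituting: Ratio = 3.6300 / 5.1390
Result: 0.7064


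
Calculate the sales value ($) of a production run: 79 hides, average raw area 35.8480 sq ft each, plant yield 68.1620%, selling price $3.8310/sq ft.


Raw_total = N * avg_area = 79 * 35.8480 = 2831.9920 sq ft
Finished = Raw_total * yield / 100 = 2831.9920 * 68.1620 / 100 = 1930.3424 sq ft
Value = Finished * price = 1930.3424 * 3.8310 = 7395.1417 $


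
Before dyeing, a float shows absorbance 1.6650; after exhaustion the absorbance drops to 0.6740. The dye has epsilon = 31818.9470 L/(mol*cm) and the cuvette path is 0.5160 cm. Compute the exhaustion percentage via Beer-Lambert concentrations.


c_initial = A_i / (epsilon * l) = 1.6650 / (31818.9470 * 0.5160) = 1.0141e-04 mol/L
c_final = A_f / (epsilon * l) = 0.6740 / (31818.9470 * 0.5160) = 4.1051e-05 mol/L
Exhaustion = (c_initial - c_final) / c_initial * 100 = (1.0141e-04 - 4.1051e-05) / 1.0141e-04 * 100 = 59.5195 %


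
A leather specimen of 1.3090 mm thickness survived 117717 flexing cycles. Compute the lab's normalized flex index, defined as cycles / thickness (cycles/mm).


Formula: Index = cycles / thickness
Substituting: Index = 117717 / 1.3090
Result: 89928.9534 cycles/mm


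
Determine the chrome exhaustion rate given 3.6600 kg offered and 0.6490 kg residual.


Formula: Uptake = (offered - residual) / offered * 100
Substituting: Uptake = (3.6600 - 0.6490) / 3.6600 * 100
Result: 82.2678 %


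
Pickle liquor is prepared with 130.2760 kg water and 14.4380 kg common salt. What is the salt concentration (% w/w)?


Formula: Conc = salt / (water + salt) * 100
Substituting: Conc = 14.4380 / (130.2760 + 14.4380) * 100
Result: 9.9769 %


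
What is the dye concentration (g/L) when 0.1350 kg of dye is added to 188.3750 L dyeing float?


Formula: Conc = dye_mass(kg) / volume(L) * 1000
Substituting: Conc = 0.1350 / 188.3750 * 1000
Result: 0.7167 g/L


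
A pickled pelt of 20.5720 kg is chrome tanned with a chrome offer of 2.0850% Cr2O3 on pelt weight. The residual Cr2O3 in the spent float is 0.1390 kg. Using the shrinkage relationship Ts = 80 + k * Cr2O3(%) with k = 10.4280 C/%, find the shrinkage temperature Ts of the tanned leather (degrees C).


Offered = pelt * offer_pct / 100 = 20.5720 * 2.0850 / 100 = 0.4289 kg
Uptake = offered - residual = 0.4289 - 0.1390 = 0.2899 kg
Cr2O3% on pelt = uptake / pelt * 100 = 0.2899 / 20.5720 * 100 = 1.4093 %
Ts = 80 + k * Cr2O3% = 80 + 10.4280 * 1.4093 = 94.6964 C


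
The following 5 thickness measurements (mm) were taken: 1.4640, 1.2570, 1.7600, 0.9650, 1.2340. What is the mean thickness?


Formula: Average = sum / n
Substituting: Average = 6.6800 / 5
Result: 1.3360 mm


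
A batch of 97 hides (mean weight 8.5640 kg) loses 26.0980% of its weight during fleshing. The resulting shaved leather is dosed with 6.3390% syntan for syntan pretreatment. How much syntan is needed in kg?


Total_raw = N * avg_wt = 97 * 8.5640 = 830.7080 kg
Substrate = Total_raw * (1 - loss/100) = 830.7080 * (1 - 26.0980/100) = 613.9098 kg
Syntan = Substrate * pct / 100 = 613.9098 * 6.3390 / 100 = 38.9157 kg


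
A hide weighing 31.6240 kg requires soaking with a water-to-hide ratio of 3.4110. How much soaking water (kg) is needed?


Formula: Water = hide_weight * ratio
Substituting: Water = 31.6240 * 3.4110
Result: 107.8695 kg


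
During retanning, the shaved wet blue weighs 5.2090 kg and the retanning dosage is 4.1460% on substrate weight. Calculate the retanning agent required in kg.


Formula: Retan = substrate * pct / 100
Substituting: Retan = 5.2090 * 4.1460 / 100
Result: 0.2160 kg


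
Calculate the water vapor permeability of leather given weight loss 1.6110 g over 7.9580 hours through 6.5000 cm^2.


Formula: WVP = loss / (area * time)
Substituting: WVP = 1.6110 / (6.5000 * 7.9580)
Result: 0.0311443 g/(cm^2*hr)


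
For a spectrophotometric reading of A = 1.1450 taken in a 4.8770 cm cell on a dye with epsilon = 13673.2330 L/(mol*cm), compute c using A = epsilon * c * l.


Formula: c = A / (epsilon * l)
Substituting: c = 1.1450 / (13673.2330 * 4.8770)
Result: 1.7170e-05 mol/L


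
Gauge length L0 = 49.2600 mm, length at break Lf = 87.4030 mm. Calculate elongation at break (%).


Formula: Elongation = (Lf - L0) / L0 * 100
Substituting: Elongation = (87.4030 - 49.2600) / 49.2600 * 100
Result: 77.4320 %


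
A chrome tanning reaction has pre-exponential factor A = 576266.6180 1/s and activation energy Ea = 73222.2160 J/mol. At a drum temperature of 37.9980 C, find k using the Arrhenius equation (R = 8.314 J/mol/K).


T_K = T_C + 273.15 = 37.9980 + 273.15 = 311.1480 K
exponent = -Ea / (R * T_K) = -73222.2160 / (8.314 * 311.1480) = -28.3052
k = A * exp(exponent) = 576266.6180 * exp(-28.3052) = 2.9366e-07 1/s


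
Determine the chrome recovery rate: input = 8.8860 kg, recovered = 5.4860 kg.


Formula: Recovery = recovered / input * 100
Substituting: Recovery = 5.4860 / 8.8860 * 100
Result: 61.7376 %


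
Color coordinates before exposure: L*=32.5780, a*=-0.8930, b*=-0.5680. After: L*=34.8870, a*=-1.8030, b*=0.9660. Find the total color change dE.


dL = 2.3090, da = -0.9100, db = 1.5340
dE = sqrt(2.3090^2 + (-0.9100)^2 + 1.5340^2) = 2.9177


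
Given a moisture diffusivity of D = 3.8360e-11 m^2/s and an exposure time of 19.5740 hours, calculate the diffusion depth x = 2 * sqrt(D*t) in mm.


t = 19.5740 hr * 3600 = 70466.4000 s
D * t = 3.8360e-11 * 70466.4000 = 2.7031e-06
x = 2 * sqrt(D*t) = 2 * sqrt(2.7031e-06) = 0.00328822 m = 3.2882 mm


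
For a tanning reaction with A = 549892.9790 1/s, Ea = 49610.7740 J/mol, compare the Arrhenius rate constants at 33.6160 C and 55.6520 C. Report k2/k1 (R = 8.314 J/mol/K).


T1 = 33.6160 + 273.15 = 306.7660 K; T2 = 55.6520 + 273.15 = 328.8020 K
k1 = A * exp(-Ea/(R*T1)) = 549892.9790 * exp(-49610.7740/(8.314*306.7660)) = 0.00196105 1/s
k2 = A * exp(-Ea/(R*T2)) = 549892.9790 * exp(-49610.7740/(8.314*328.8020)) = 0.00722191 1/s
k2/k1 = 0.00722191 / 0.00196105 = 3.6827


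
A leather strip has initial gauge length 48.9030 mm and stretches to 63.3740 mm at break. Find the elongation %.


Formula: Elongation = (Lf - L0) / L0 * 100
Substituting: Elongation = (63.3740 - 48.9030) / 48.9030 * 100
Result: 29.5912 %


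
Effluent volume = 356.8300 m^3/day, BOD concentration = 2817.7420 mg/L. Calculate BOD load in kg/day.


Formula: BOD_load = volume * conc / 1000
Substituting: BOD_load = 356.8300 * 2817.7420 / 1000
Result: 1005.4549 kg/day


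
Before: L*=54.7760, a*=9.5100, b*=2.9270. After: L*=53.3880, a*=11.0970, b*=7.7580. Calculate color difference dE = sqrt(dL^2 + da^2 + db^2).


dL = -1.3880, da = 1.5870, db = 4.8310
dE = sqrt((-1.3880)^2 + 1.5870^2 + 4.8310^2) = 5.2710


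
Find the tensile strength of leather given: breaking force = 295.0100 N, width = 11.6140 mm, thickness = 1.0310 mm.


Formula: TS = force / (width * thickness)
Substituting: TS = 295.0100 / (11.6140 * 1.0310)
Result: 24.6375 N/mm^2


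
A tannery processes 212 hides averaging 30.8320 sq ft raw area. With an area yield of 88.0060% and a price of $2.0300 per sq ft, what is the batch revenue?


Raw_total = N * avg_area = 212 * 30.8320 = 6536.3840 sq ft
Finished = Raw_total * yield / 100 = 6536.3840 * 88.0060 / 100 = 5752.4101 sq ft
Value = Finished * price = 5752.4101 * 2.0300 = 11677.3925 $


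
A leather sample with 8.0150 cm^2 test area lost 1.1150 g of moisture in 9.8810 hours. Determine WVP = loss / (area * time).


Formula: WVP = loss / (area * time)
Substituting: WVP = 1.1150 / (8.0150 * 9.8810)
Result: 0.014079 g/(cm^2*hr)


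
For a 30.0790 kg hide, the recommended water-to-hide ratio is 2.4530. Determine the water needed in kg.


Formula: Water = hide_weight * ratio
Substituting: Water = 30.0790 * 2.4530
Result: 73.7838 kg


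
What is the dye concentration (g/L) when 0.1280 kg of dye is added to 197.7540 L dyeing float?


Formula: Conc = dye_mass(kg) / volume(L) * 1000
Substituting: Conc = 0.1280 / 197.7540 * 1000
Result: 0.6473 g/L


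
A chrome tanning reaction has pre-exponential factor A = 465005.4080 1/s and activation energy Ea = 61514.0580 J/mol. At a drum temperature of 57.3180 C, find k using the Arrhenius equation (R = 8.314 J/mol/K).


T_K = T_C + 273.15 = 57.3180 + 273.15 = 330.4680 K
exponent = -Ea / (R * T_K) = -61514.0580 / (8.314 * 330.4680) = -22.3890
k = A * exp(exponent) = 465005.4080 * exp(-22.3890) = 8.7909e-05 1/s


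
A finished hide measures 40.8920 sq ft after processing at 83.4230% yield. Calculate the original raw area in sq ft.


Formula: raw = finished * 100 / yield
Substituting: raw = 40.8920 * 100 / 83.4230
Result: 49.0177 sq ft


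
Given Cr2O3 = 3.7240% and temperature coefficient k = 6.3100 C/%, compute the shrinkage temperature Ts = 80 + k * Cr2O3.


Formula: Ts = 80 + k * Cr2O3
Substituting: Ts = 80 + 6.3100 * 3.7240
Result: 103.4984 C


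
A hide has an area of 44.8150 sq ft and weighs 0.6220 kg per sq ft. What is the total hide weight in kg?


Formula: Weight = area * weight_per_sqft
Substituting: Weight = 44.8150 * 0.6220
Result: 27.8749 kg


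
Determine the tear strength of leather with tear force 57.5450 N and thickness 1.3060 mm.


Formula: Tear strength = force / thickness
Substituting: Tear strength = 57.5450 / 1.3060
Result: 44.0620 N/mm


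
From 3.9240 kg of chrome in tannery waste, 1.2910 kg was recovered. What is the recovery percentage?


Formula: Recovery = recovered / input * 100
Substituting: Recovery = 1.2910 / 3.9240 * 100
Result: 32.9001 %


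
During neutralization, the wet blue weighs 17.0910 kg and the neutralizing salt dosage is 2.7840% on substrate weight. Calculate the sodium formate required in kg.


Formula: Neutralizer = substrate * pct / 100
Substituting: Neutralizer = 17.0910 * 2.7840 / 100
Result: 0.4758 kg


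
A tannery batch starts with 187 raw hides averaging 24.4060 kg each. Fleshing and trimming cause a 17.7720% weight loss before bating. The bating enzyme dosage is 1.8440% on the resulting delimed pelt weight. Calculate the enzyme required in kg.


Total_raw = N * avg_wt = 187 * 24.4060 = 4563.9220 kg
Substrate = Total_raw * (1 - loss/100) = 4563.9220 * (1 - 17.7720/100) = 3752.8218 kg
Enzyme = Substrate * pct / 100 = 3752.8218 * 1.8440 / 100 = 69.2020 kg


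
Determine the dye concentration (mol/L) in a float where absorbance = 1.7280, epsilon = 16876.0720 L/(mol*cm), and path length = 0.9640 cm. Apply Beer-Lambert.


Formula: c = A / (epsilon * l)
Substituting: c = 1.7280 / (16876.0720 * 0.9640)
Result: 1.0622e-04 mol/L


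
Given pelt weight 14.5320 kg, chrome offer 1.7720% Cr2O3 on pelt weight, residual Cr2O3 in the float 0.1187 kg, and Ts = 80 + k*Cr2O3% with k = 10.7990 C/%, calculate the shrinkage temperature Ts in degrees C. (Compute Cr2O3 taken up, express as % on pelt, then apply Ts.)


Offered = pelt * offer_pct / 100 = 14.5320 * 1.7720 / 100 = 0.2575 kg
Uptake = offered - residual = 0.2575 - 0.1187 = 0.1388 kg
Cr2O3% on pelt = uptake / pelt * 100 = 0.1388 / 14.5320 * 100 = 0.9552 %
Ts = 80 + k * Cr2O3% = 80 + 10.7990 * 0.9552 = 90.3150 C


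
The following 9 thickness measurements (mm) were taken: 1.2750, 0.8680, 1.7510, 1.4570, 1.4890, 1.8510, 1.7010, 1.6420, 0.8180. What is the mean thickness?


Formula: Average = sum / n
Substituting: Average = 12.8520 / 9
Result: 1.4280 mm


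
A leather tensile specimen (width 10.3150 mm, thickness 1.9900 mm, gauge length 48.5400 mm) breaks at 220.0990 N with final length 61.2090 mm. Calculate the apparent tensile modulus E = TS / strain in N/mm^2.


TS = F / (w * t) = 220.0990 / (10.3150 * 1.9900) = 10.7225 N/mm^2
strain = (Lf - L0) / L0 = (61.2090 - 48.5400) / 48.5400 = 0.2610
E = TS / strain = 10.7225 / 0.2610 = 41.0822 N/mm^2


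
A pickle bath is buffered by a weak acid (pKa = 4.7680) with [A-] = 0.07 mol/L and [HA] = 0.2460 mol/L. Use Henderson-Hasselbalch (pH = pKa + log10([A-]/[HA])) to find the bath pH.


ratio = [A-] / [HA] = 0.07 / 0.2460 = 0.2846
log10(ratio) = -0.5458
pH = pKa + log10(ratio) = 4.7680 - 0.5458 = 4.2222


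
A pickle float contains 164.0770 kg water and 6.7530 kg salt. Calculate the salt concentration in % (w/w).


Formula: Conc = salt / (water + salt) * 100
Substituting: Conc = 6.7530 / (164.0770 + 6.7530) * 100
Result: 3.9531 %


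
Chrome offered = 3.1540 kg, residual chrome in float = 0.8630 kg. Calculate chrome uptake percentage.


Formula: Uptake = (offered - residual) / offered * 100
Substituting: Uptake = (3.1540 - 0.8630) / 3.1540 * 100
Result: 72.6379 %


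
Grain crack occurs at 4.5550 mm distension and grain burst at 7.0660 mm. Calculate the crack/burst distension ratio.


Formula: Ratio = crack / burst
Substituting: Ratio = 4.5550 / 7.0660
Result: 0.6446


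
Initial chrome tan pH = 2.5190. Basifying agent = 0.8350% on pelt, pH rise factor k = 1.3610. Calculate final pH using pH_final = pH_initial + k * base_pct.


Formula: pH_final = pH_initial + k * base_pct
Substituting: pH_final = 2.5190 + 1.3610 * 0.8350
Result: 3.6554


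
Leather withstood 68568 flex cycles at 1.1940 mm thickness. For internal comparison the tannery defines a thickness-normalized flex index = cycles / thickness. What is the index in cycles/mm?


Formula: Index = cycles / thickness
Substituting: Index = 68568 / 1.1940
Result: 57427.1357 cycles/mm


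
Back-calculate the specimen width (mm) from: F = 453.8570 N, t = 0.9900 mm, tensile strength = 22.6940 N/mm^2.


Formula: w = F / (TS * t)
Substituting: w = 453.8570 / (22.6940 * 0.9900)
Result: 20.2010 mm


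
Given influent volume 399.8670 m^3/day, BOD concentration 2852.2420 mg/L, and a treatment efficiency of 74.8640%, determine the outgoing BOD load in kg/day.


Load_in = volume * conc / 1000 = 399.8670 * 2852.2420 / 1000 = 1140.5175 kg/day
Removed = Load_in * eff / 100 = 1140.5175 * 74.8640 / 100 = 853.8370 kg/day
Load_out = Load_in - Removed = 1140.5175 - 853.8370 = 286.6805 kg/day


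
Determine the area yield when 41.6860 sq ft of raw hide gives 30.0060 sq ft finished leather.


Formula: Yield = finished / raw * 100
Substituting: Yield = 30.0060 / 41.6860 * 100
Result: 71.9810 %


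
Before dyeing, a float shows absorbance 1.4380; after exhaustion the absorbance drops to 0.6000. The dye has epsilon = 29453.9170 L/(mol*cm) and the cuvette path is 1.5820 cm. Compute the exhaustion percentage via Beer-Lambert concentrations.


c_initial = A_i / (epsilon * l) = 1.4380 / (29453.9170 * 1.5820) = 3.0861e-05 mol/L
c_final = A_f / (epsilon * l) = 0.6000 / (29453.9170 * 1.5820) = 1.2877e-05 mol/L
Exhaustion = (c_initial - c_final) / c_initial * 100 = (3.0861e-05 - 1.2877e-05) / 3.0861e-05 * 100 = 58.2754 %


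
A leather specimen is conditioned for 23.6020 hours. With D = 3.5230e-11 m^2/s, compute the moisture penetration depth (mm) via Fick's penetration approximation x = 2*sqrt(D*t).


t = 23.6020 hr * 3600 = 84967.2000 s
D * t = 3.5230e-11 * 84967.2000 = 2.9934e-06
x = 2 * sqrt(D*t) = 2 * sqrt(2.9934e-06) = 0.00346029 m = 3.4603 mm


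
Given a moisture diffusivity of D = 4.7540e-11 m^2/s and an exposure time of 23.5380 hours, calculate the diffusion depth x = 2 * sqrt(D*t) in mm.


t = 23.5380 hr * 3600 = 84736.8000 s
D * t = 4.7540e-11 * 84736.8000 = 4.0284e-06
x = 2 * sqrt(D*t) = 2 * sqrt(4.0284e-06) = 0.00401417 m = 4.0142 mm


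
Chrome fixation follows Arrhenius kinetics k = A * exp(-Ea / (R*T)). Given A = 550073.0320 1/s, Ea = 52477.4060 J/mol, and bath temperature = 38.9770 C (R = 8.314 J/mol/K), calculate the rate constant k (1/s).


T_K = T_C + 273.15 = 38.9770 + 273.15 = 312.1270 K
exponent = -Ea / (R * T_K) = -52477.4060 / (8.314 * 312.1270) = -20.2223
k = A * exp(exponent) = 550073.0320 * exp(-20.2223) = 9.0777e-04 1/s


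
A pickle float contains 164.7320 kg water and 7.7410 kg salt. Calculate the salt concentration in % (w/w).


Formula: Conc = salt / (water + salt) * 100
Substituting: Conc = 7.7410 / (164.7320 + 7.7410) * 100
Result: 4.4882 %


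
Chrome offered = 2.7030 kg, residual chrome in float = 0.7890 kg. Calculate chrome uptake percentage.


Formula: Uptake = (offered - residual) / offered * 100
Substituting: Uptake = (2.7030 - 0.7890) / 2.7030 * 100
Result: 70.8102 %


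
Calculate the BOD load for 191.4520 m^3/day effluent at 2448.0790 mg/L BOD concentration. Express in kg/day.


Formula: BOD_load = volume * conc / 1000
Substituting: BOD_load = 191.4520 * 2448.0790 / 1000
Result: 468.6896 kg/day


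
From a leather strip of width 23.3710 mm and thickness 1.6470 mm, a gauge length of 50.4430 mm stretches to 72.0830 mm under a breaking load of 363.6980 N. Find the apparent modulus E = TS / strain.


TS = F / (w * t) = 363.6980 / (23.3710 * 1.6470) = 9.4487 N/mm^2
strain = (Lf - L0) / L0 = (72.0830 - 50.4430) / 50.4430 = 0.4290
E = TS / strain = 9.4487 / 0.4290 = 22.0249 N/mm^2


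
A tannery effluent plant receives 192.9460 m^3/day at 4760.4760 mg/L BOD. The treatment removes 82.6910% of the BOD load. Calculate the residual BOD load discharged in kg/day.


Load_in = volume * conc / 1000 = 192.9460 * 4760.4760 / 1000 = 918.5148 kg/day
Removed = Load_in * eff / 100 = 918.5148 * 82.6910 / 100 = 759.5291 kg/day
Load_out = Load_in - Removed = 918.5148 - 759.5291 = 158.9857 kg/day


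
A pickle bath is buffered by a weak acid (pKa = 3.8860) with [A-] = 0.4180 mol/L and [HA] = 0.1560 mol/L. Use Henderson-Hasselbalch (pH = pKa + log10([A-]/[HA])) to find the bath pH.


ratio = [A-] / [HA] = 0.4180 / 0.1560 = 2.6795
log10(ratio) = 0.4281
pH = pKa + log10(ratio) = 3.8860 + 0.4281 = 4.3141


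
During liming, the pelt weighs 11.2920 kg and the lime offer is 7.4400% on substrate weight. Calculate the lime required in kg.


Formula: Lime = substrate * pct / 100
Substituting: Lime = 11.2920 * 7.4400 / 100
Result: 0.8401 kg


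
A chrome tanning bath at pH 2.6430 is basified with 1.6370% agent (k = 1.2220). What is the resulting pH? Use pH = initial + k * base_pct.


Formula: pH_final = pH_initial + k * base_pct
Substituting: pH_final = 2.6430 + 1.2220 * 1.6370
Result: 4.6434


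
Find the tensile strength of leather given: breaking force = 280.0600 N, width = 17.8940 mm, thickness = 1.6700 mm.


Formula: TS = force / (width * thickness)
Substituting: TS = 280.0600 / (17.8940 * 1.6700)
Result: 9.3719 N/mm^2


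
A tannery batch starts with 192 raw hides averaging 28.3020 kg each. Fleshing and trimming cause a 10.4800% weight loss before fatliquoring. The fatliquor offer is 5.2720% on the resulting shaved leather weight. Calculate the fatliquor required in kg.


Total_raw = N * avg_wt = 192 * 28.3020 = 5433.9840 kg
Substrate = Total_raw * (1 - loss/100) = 5433.9840 * (1 - 10.4800/100) = 4864.5025 kg
Fat = Substrate * pct / 100 = 4864.5025 * 5.2720 / 100 = 256.4566 kg


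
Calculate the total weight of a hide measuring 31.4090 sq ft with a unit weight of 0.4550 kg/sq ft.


Formula: Weight = area * weight_per_sqft
Substituting: Weight = 31.4090 * 0.4550
Result: 14.2911 kg


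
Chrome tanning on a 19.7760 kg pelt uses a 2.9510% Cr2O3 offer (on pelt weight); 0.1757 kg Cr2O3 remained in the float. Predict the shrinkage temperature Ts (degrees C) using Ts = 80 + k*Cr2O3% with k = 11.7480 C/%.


Offered = pelt * offer_pct / 100 = 19.7760 * 2.9510 / 100 = 0.5836 kg
Uptake = offered - residual = 0.5836 - 0.1757 = 0.4079 kg
Cr2O3% on pelt = uptake / pelt * 100 = 0.4079 / 19.7760 * 100 = 2.0625 %
Ts = 80 + k * Cr2O3% = 80 + 11.7480 * 2.0625 = 104.2308 C


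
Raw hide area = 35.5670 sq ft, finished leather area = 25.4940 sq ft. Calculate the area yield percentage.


Formula: Yield = finished / raw * 100
Substituting: Yield = 25.4940 / 35.5670 * 100
Result: 71.6788 %


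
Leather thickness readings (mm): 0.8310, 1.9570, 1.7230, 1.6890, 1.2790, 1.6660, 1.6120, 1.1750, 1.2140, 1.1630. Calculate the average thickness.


Formula: Average = sum / n
Substituting: Average = 14.3090 / 10
Result: 1.4309 mm


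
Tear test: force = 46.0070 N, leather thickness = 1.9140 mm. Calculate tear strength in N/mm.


Formula: Tear strength = force / thickness
Substituting: Tear strength = 46.0070 / 1.9140
Result: 24.0371 N/mm


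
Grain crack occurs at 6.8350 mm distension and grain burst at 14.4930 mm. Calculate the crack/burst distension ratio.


Formula: Ratio = crack / burst
Substituting: Ratio = 6.8350 / 14.4930
Result: 0.4716


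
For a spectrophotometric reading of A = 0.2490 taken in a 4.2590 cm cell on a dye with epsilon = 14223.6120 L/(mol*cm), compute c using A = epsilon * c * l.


Formula: c = A / (epsilon * l)
Substituting: c = 0.2490 / (14223.6120 * 4.2590)
Result: 4.1104e-06 mol/L


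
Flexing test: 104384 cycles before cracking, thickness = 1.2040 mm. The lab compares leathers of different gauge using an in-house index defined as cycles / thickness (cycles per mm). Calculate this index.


Formula: Index = cycles / thickness
Substituting: Index = 104384 / 1.2040
Result: 86697.6744 cycles/mm


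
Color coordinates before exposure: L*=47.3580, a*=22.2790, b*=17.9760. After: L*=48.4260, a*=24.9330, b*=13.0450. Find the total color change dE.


dL = 1.0680, da = 2.6540, db = -4.9310
dE = sqrt(1.0680^2 + 2.6540^2 + (-4.9310)^2) = 5.7008


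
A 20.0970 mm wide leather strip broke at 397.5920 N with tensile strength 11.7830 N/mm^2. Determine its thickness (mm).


Formula: t = F / (TS * w)
Substituting: t = 397.5920 / (11.7830 * 20.0970)
Result: 1.6790 mm


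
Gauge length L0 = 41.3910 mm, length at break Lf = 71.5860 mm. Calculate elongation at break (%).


Formula: Elongation = (Lf - L0) / L0 * 100
Substituting: Elongation = (71.5860 - 41.3910) / 41.3910 * 100
Result: 72.9506 %


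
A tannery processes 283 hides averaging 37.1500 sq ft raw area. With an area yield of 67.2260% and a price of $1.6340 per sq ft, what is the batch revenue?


Raw_total = N * avg_area = 283 * 37.1500 = 10513.4500 sq ft
Finished = Raw_total * yield / 100 = 10513.4500 * 67.2260 / 100 = 7067.7719 sq ft
Value = Finished * price = 7067.7719 * 1.6340 = 11548.7393 $


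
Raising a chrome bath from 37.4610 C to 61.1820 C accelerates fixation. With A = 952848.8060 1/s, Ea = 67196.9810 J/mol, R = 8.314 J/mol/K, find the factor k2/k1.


T1 = 37.4610 + 273.15 = 310.6110 K; T2 = 61.1820 + 273.15 = 334.3320 K
k1 = A * exp(-Ea/(R*T1)) = 952848.8060 * exp(-67196.9810/(8.314*310.6110)) = 4.7673e-06 1/s
k2 = A * exp(-Ea/(R*T2)) = 952848.8060 * exp(-67196.9810/(8.314*334.3320)) = 3.0204e-05 1/s
k2/k1 = 3.0204e-05 / 4.7673e-06 = 6.3357


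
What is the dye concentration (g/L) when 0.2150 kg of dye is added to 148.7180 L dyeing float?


Formula: Conc = dye_mass(kg) / volume(L) * 1000
Substituting: Conc = 0.2150 / 148.7180 * 1000
Result: 1.4457 g/L


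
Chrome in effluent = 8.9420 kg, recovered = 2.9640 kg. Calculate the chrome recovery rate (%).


Formula: Recovery = recovered / input * 100
Substituting: Recovery = 2.9640 / 8.9420 * 100
Result: 33.1469 %


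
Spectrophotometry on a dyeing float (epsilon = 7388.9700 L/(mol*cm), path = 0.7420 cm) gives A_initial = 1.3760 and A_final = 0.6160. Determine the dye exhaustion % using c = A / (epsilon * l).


c_initial = A_i / (epsilon * l) = 1.3760 / (7388.9700 * 0.7420) = 2.5098e-04 mol/L
c_final = A_f / (epsilon * l) = 0.6160 / (7388.9700 * 0.7420) = 1.1236e-04 mol/L
Exhaustion = (c_initial - c_final) / c_initial * 100 = (2.5098e-04 - 1.1236e-04) / 2.5098e-04 * 100 = 55.2326 %


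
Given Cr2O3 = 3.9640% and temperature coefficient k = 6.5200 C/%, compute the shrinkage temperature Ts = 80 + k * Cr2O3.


Formula: Ts = 80 + k * Cr2O3
Substituting: Ts = 80 + 6.5200 * 3.9640
Result: 105.8453 C


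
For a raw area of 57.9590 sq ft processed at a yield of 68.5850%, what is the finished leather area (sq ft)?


Formula: finished = raw * yield / 100
Substituting: finished = 57.9590 * 68.5850 / 100
Result: 39.7512 sq ft


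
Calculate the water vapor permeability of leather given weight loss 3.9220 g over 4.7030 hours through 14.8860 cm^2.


Formula: WVP = loss / (area * time)
Substituting: WVP = 3.9220 / (14.8860 * 4.7030)
Result: 0.0560215 g/(cm^2*hr)


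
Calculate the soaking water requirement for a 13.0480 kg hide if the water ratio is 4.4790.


Formula: Water = hide_weight * ratio
Substituting: Water = 13.0480 * 4.4790
Result: 58.4420 kg


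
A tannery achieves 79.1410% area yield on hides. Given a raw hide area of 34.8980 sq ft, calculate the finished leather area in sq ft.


Formula: finished = raw * yield / 100
Substituting: finished = 34.8980 * 79.1410 / 100
Result: 27.6186 sq ft


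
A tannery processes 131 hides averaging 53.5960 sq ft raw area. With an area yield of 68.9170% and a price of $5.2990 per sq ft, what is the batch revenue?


Raw_total = N * avg_area = 131 * 53.5960 = 7021.0760 sq ft
Finished = Raw_total * yield / 100 = 7021.0760 * 68.9170 / 100 = 4838.7149 sq ft
Value = Finished * price = 4838.7149 * 5.2990 = 25640.3505 $


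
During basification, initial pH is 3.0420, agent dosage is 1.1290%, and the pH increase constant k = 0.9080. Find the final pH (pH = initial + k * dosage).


Formula: pH_final = pH_initial + k * base_pct
Substituting: pH_final = 3.0420 + 0.9080 * 1.1290
Result: 4.0671


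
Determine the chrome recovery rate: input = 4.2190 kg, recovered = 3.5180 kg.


Formula: Recovery = recovered / input * 100
Substituting: Recovery = 3.5180 / 4.2190 * 100
Result: 83.3847 %


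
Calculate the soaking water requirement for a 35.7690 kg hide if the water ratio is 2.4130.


Formula: Water = hide_weight * ratio
Substituting: Water = 35.7690 * 2.4130
Result: 86.3106 kg


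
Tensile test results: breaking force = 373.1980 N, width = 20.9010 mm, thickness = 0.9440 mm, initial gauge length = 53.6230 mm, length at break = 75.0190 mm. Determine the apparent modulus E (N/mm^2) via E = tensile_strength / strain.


TS = F / (w * t) = 373.1980 / (20.9010 * 0.9440) = 18.9147 N/mm^2
strain = (Lf - L0) / L0 = (75.0190 - 53.6230) / 53.6230 = 0.3990
E = TS / strain = 18.9147 / 0.3990 = 47.4044 N/mm^2


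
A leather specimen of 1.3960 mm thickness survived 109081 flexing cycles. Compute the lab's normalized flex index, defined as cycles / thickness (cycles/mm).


Formula: Index = cycles / thickness
Substituting: Index = 109081 / 1.3960
Result: 78138.2521 cycles/mm


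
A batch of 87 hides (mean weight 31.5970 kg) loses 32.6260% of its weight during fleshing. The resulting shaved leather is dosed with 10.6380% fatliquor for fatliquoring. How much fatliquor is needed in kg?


Total_raw = N * avg_wt = 87 * 31.5970 = 2748.9390 kg
Substrate = Total_raw * (1 - loss/100) = 2748.9390 * (1 - 32.6260/100) = 1852.0702 kg
Fat = Substrate * pct / 100 = 1852.0702 * 10.6380 / 100 = 197.0232 kg


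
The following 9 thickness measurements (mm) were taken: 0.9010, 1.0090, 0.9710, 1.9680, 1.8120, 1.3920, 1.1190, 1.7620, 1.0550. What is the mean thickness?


Formula: Average = sum / n
Substituting: Average = 11.9890 / 9
Result: 1.3321 mm


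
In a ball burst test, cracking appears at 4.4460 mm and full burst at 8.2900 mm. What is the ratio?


Formula: Ratio = crack / burst
Substituting: Ratio = 4.4460 / 8.2900
Result: 0.5363


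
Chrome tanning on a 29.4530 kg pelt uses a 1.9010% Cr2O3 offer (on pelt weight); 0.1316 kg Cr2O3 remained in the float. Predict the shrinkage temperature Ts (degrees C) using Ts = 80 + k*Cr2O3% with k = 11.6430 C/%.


Offered = pelt * offer_pct / 100 = 29.4530 * 1.9010 / 100 = 0.5599 kg
Uptake = offered - residual = 0.5599 - 0.1316 = 0.4283 kg
Cr2O3% on pelt = uptake / pelt * 100 = 0.4283 / 29.4530 * 100 = 1.4542 %
Ts = 80 + k * Cr2O3% = 80 + 11.6430 * 1.4542 = 96.9311 C


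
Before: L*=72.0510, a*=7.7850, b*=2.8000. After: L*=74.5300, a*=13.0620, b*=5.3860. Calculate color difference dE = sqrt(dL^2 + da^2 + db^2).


dL = 2.4790, da = 5.2770, db = 2.5860
dE = sqrt(2.4790^2 + 5.2770^2 + 2.5860^2) = 6.3781


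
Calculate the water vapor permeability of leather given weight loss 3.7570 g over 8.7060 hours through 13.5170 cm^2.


Formula: WVP = loss / (area * time)
Substituting: WVP = 3.7570 / (13.5170 * 8.7060)
Result: 0.0319258 g/(cm^2*hr)


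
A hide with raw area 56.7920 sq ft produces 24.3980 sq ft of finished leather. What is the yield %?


Formula: Yield = finished / raw * 100
Substituting: Yield = 24.3980 / 56.7920 * 100
Result: 42.9603 %


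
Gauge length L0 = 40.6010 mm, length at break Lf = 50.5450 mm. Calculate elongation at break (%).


Formula: Elongation = (Lf - L0) / L0 * 100
Substituting: Elongation = (50.5450 - 40.6010) / 40.6010 * 100
Result: 24.4920 %


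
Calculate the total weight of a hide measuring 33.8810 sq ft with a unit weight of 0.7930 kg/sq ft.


Formula: Weight = area * weight_per_sqft
Substituting: Weight = 33.8810 * 0.7930
Result: 26.8676 kg


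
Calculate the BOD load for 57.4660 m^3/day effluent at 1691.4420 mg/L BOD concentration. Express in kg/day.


Formula: BOD_load = volume * conc / 1000
Substituting: BOD_load = 57.4660 * 1691.4420 / 1000
Result: 97.2004 kg/day


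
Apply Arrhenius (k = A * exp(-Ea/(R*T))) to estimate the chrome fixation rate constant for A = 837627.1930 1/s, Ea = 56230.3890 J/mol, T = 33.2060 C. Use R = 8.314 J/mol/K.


T_K = T_C + 273.15 = 33.2060 + 273.15 = 306.3560 K
exponent = -Ea / (R * T_K) = -56230.3890 / (8.314 * 306.3560) = -22.0767
k = A * exp(exponent) = 837627.1930 * exp(-22.0767) = 2.1640e-04 1/s


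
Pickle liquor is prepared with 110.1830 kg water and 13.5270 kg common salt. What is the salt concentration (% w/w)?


Formula: Conc = salt / (water + salt) * 100
Substituting: Conc = 13.5270 / (110.1830 + 13.5270) * 100
Result: 10.9344 %


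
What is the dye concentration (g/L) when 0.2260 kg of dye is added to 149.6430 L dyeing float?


Formula: Conc = dye_mass(kg) / volume(L) * 1000
Substituting: Conc = 0.2260 / 149.6430 * 1000
Result: 1.5103 g/L


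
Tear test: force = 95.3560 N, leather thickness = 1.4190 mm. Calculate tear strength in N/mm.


Formula: Tear strength = force / thickness
Substituting: Tear strength = 95.3560 / 1.4190
Result: 67.1994 N/mm


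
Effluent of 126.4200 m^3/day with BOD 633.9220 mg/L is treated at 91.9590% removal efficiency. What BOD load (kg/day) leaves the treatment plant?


Load_in = volume * conc / 1000 = 126.4200 * 633.9220 / 1000 = 80.1404 kg/day
Removed = Load_in * eff / 100 = 80.1404 * 91.9590 / 100 = 73.6963 kg/day
Load_out = Load_in - Removed = 80.1404 - 73.6963 = 6.4441 kg/day


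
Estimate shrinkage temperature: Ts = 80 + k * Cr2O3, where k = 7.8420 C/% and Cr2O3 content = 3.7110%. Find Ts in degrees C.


Formula: Ts = 80 + k * Cr2O3
Substituting: Ts = 80 + 7.8420 * 3.7110
Result: 109.1017 C


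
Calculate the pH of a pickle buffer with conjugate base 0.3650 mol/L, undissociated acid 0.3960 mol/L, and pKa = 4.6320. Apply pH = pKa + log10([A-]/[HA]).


ratio = [A-] / [HA] = 0.3650 / 0.3960 = 0.9217
log10(ratio) = -0.0354023
pH = pKa + log10(ratio) = 4.6320 - 0.0354023 = 4.5966


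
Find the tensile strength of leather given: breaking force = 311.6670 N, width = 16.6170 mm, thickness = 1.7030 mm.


Formula: TS = force / (width * thickness)
Substituting: TS = 311.6670 / (16.6170 * 1.7030)
Result: 11.0135 N/mm^2
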